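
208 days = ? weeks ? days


Weeks: 208 ÷ 7 = 29 remainder 5

29 weeks 5 days


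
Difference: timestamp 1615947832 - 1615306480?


641352 seconds (178.2 hours / 7.42 days)

Difference = 1615947832 - 1615306480 = 641352 seconds
In hours: 641352 / 3600 ≈ 178.2
In days: 641352 / 86400 ≈ 7.42


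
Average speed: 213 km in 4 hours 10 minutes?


Distance: 213 km
Time: 4h 10m = 250 min = 250/60 = 25/6 hours
Speed = 213 ÷ (25/6) = 213 × 6 / 25 = 1278/25 ≈ 51.1 km/h

51.1 km/h


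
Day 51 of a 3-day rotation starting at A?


Shift C

Shifts: A, B, C
Start: A (index 0)
Day 51: (0 + 51 - 1) mod 3
= 50 mod 3
= 2
Index 2 → shift C


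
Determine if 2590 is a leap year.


Rules: divisible by 4 AND (not by 100 OR by 400)
2590 ÷ 4 = 647 remainder 2 → not divisible by 4
Not divisible by 4 → not a leap year

No


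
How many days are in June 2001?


30 days

Month: June (month 6)
June has 30 days


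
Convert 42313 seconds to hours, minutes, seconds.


11h 45m 13s

Hours: 42313 ÷ 3600 = 11 remainder 2713
Minutes: 2713 ÷ 60 = 45 remainder 13
Seconds: 13


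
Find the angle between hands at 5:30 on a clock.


15.0°

Hour hand = 5×30 + 30×0.5 = 165.0°
Minute hand = 30×6 = 180°
Difference = |165.0 - 180| = 15.0°


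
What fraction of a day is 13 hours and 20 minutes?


0.5556 (55.56%)

Total minutes: 13×60 + 20 = 800
Day = 24×60 = 1440 minutes
Fraction = 800/1440 ≈ 0.5556
As a percentage: 800/1440 × 100 ≈ 55.56%


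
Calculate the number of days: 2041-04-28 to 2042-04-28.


From April 28, 2041 to April 28, 2042
Rest of April 2041: 30 - 28 = 2
Full months: May 31, June 30, July 31, August 31, September 30, October 31, November 30, December 31, January 31, February 2042 28, March 31
Days into April 2042: 28
Total = 2 + 31 + 30 + 31 + 31 + 30 + 31 + 30 + 31 + 31 + 28 + 31 + 28 = 365 days

365 days


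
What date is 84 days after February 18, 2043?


May 13, 2043

Start: February 18, 2043
Add 84 days
February 18 → March 1: 28 - 18 + 1 = 11 days (84 - 11 = 73 left)
March 1 → April 1: 31 - 1 + 1 = 31 days (73 - 31 = 42 left)
April 1 → May 1: 30 - 1 + 1 = 30 days (42 - 30 = 12 left)
May 1 + 12 = May 13, 2043


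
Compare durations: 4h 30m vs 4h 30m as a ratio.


1:1 (1.00)

Duration 1: 270 minutes
Duration 2: 270 minutes
Ratio = 270:270
GCD = 270
Simplified = 1:1
As a decimal: 1/1 = 1.00


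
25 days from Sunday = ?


Start: Sunday (index 6)
(6 + 25) mod 7
= 31 mod 7
= 3
Index 3 → Thursday

Thursday


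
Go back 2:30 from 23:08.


20:38

Start: 1388 minutes from midnight
Subtract: 150 minutes
Remaining: 1388 - 150 = 1238
Hours: 20, Minutes: 38


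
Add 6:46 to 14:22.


21:08

Start: 862 minutes from midnight
Add: 406 minutes
Total: 1268 minutes
Hours: 1268 ÷ 60 = 21 remainder 8


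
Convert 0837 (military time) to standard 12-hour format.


8:37 AM

Hour: 8
8 < 12 → AM


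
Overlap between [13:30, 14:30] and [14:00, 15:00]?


30 minutes

Meeting A: 810-870 (in minutes from midnight)
Meeting B: 840-900
Overlap start = max(810, 840) = 840
Overlap end = min(870, 900) = 870
Overlap = max(0, 870 - 840) = 30 min


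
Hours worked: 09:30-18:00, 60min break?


7h 30m (450 minutes)

Total time = (18×60+0) - (9×60+30)
= 1080 - 570 = 510 min
Minus break: 510 - 60 = 450 min
= 7h 30m


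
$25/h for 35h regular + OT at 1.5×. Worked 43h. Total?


$1175.00

Regular: 35h × $25 = $875.00
Overtime: 43 - 35 = 8h
OT pay: 8h × $25 × 1.5 = $300.00
Total = $875.00 + $300.00 = $1175.00


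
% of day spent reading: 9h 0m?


Time: 540 minutes
Day: 1440 minutes
Percentage = (540/1440) × 100 = 37.5%

37.5%


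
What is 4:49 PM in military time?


16:49

Input: 4:49 PM
PM: 4 + 12 = 16


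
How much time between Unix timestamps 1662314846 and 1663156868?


Difference = 1663156868 - 1662314846 = 842022 seconds
In hours: 842022 / 3600 ≈ 233.9
In days: 842022 / 86400 ≈ 9.75

842022 seconds (233.9 hours / 9.75 days)


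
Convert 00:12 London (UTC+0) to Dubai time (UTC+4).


04:12

Time difference = UTC+4 - UTC+0 = +4 hours
New hour = (0 + 4) mod 24
= 4 mod 24 = 4
Minutes unchanged → 04:12


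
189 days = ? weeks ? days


27 weeks 0 days

Weeks: 189 ÷ 7 = 27 remainder 0


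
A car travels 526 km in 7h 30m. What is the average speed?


Distance: 526 km
Time: 7h 30m = 450 min = 450/60 = 15/2 hours
Speed = 526 ÷ (15/2) = 526 × 2 / 15 = 1052/15 ≈ 70.1 km/h

70.1 km/h


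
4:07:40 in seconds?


Hours: 4 × 3600 = 14400
Minutes: 7 × 60 = 420
Seconds: 40
Total = 14400 + 420 + 40 = 14860

14860 seconds


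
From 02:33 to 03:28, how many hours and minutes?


End time in minutes: 3×60 + 28 = 208
Start time in minutes: 2×60 + 33 = 153
Difference = 208 - 153 = 55 minutes
= 0 hours 55 minutes

0h 55m


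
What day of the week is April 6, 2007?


Friday

Zeller's congruence:
q=6, m=4, k=7, j=20
h = (6 + ⌊13×5/5⌋ + 7 + ⌊7/4⌋ + ⌊20/4⌋ - 2×20) mod 7
= (6 + 13 + 7 + 1 + 5 - 40) mod 7
= -8 mod 7 = 6
h=6 → Friday


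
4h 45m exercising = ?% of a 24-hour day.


19.8%

Time: 285 minutes
Day: 1440 minutes
Percentage = (285/1440) × 100 ≈ 19.8%


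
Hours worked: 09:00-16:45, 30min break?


7h 15m (435 minutes)

Total time = (16×60+45) - (9×60+0)
= 1005 - 540 = 465 min
Minus break: 465 - 30 = 435 min
= 7h 15m


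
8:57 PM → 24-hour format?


20:57

Input: 8:57 PM
PM: 8 + 12 = 20


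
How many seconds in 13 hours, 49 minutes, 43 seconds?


49783 seconds

Hours: 13 × 3600 = 46800
Minutes: 49 × 60 = 2940
Seconds: 43
Total = 46800 + 2940 + 43 = 49783


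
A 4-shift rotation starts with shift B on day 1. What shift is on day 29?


Shifts: A, B, C, D
Start: B (index 1)
Day 29: (1 + 29 - 1) mod 4
= 29 mod 4
= 1
Index 1 → shift B

Shift B


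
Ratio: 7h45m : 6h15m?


Duration 1: 465 minutes
Duration 2: 375 minutes
Ratio = 465:375
GCD = 15
Simplified = 31:25
As a decimal: 31/25 = 1.24

31:25 (1.24)


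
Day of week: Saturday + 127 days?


Start: Saturday (index 5)
(5 + 127) mod 7
= 132 mod 7
= 6
Index 6 → Sunday

Sunday


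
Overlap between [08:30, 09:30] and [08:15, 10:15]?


60 minutes

Meeting A: 510-570 (in minutes from midnight)
Meeting B: 495-615
Overlap start = max(510, 495) = 510
Overlap end = min(570, 615) = 570
Overlap = max(0, 570 - 510) = 60 min


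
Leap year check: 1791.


Rules: divisible by 4 AND (not by 100 OR by 400)
1791 ÷ 4 = 447 remainder 3 → not divisible by 4
Not divisible by 4 → not a leap year

No


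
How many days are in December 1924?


Month: December (month 12)
December has 31 days

31 days


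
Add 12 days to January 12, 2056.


January 24, 2056

Start: January 12, 2056
Add 12 days
January 12 + 12 = January 24, 2056


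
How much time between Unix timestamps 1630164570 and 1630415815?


251245 seconds (69.8 hours / 2.91 days)

Difference = 1630415815 - 1630164570 = 251245 seconds
In hours: 251245 / 3600 ≈ 69.8
In days: 251245 / 86400 ≈ 2.91


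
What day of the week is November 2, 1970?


Monday

Zeller's congruence:
q=2, m=11, k=70, j=19
h = (2 + ⌊13×12/5⌋ + 70 + ⌊70/4⌋ + ⌊19/4⌋ - 2×19) mod 7
= (2 + 31 + 70 + 17 + 4 - 38) mod 7
= 86 mod 7 = 2
h=2 → Monday


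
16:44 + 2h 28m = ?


Start: 1004 minutes from midnight
Add: 148 minutes
Total: 1152 minutes
Hours: 1152 ÷ 60 = 19 remainder 12

19:12


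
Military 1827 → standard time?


Hour: 18
18 - 12 = 6 → PM

6:27 PM


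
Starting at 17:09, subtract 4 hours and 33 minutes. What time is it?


Start: 1029 minutes from midnight
Subtract: 273 minutes
Remaining: 1029 - 273 = 756
Hours: 12, Minutes: 36

12:36


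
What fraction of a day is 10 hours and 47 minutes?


0.4493 (44.93%)

Total minutes: 10×60 + 47 = 647
Day = 24×60 = 1440 minutes
Fraction = 647/1440 ≈ 0.4493
As a percentage: 647/1440 × 100 ≈ 44.93%


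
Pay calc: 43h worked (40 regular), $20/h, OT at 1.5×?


Regular: 40h × $20 = $800.00
Overtime: 43 - 40 = 3h
OT pay: 3h × $20 × 1.5 = $90.00
Total = $800.00 + $90.00 = $890.00

$890.00


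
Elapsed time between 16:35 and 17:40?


1h 5m

End time in minutes: 17×60 + 40 = 1060
Start time in minutes: 16×60 + 35 = 995
Difference = 1060 - 995 = 65 minutes
= 1 hours 5 minutes


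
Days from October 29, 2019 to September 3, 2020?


310 days

From October 29, 2019 to September 3, 2020
Rest of October 2019: 31 - 29 = 2
Full months: November 30, December 31, January 31, February 2020 29, March 31, April 30, May 31, June 30, July 31, August 31
Days into September 2020: 3
Total = 2 + 30 + 31 + 31 + 29 + 31 + 30 + 31 + 30 + 31 + 31 + 3 = 310 days


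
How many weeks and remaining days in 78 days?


11 weeks 1 days

Weeks: 78 ÷ 7 = 11 remainder 1


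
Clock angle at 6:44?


Hour hand = 6×30 + 44×0.5 = 202.0°
Minute hand = 44×6 = 264°
Difference = |202.0 - 264| = 62.0°

62.0°


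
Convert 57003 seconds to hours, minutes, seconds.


15h 50m 3s

Hours: 57003 ÷ 3600 = 15 remainder 3003
Minutes: 3003 ÷ 60 = 50 remainder 3
Seconds: 3


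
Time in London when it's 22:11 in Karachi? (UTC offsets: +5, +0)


Time difference = UTC+0 - UTC+5 = -5 hours
New hour = (22 -5) mod 24
= 17 mod 24 = 17
Minutes unchanged → 17:11

17:11


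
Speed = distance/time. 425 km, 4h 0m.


106.3 km/h

Distance: 425 km
Time: 4 hours
Speed = 425 / 4 ≈ 106.3 km/h


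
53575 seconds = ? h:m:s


14h 52m 55s

Hours: 53575 ÷ 3600 = 14 remainder 3175
Minutes: 3175 ÷ 60 = 52 remainder 55
Seconds: 55


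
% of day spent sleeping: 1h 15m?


Time: 75 minutes
Day: 1440 minutes
Percentage = (75/1440) × 100 ≈ 5.2%

5.2%


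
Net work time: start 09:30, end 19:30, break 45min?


9h 15m (555 minutes)

Total time = (19×60+30) - (9×60+30)
= 1170 - 570 = 600 min
Minus break: 600 - 45 = 555 min
= 9h 15m


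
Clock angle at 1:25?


107.5°

Hour hand = 1×30 + 25×0.5 = 42.5°
Minute hand = 25×6 = 150°
Difference = |42.5 - 150| = 107.5°


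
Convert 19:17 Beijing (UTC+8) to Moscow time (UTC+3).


14:17

Time difference = UTC+3 - UTC+8 = -5 hours
New hour = (19 -5) mod 24
= 14 mod 24 = 14
Minutes unchanged → 14:17


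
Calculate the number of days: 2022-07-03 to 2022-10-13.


102 days

From July 3, 2022 to October 13, 2022
Rest of July 2022: 31 - 3 = 28
Full months: August 31, September 30
Days into October 2022: 13
Total = 28 + 31 + 30 + 13 = 102 days


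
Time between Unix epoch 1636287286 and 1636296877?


Difference = 1636296877 - 1636287286 = 9591 seconds
In hours: 9591 / 3600 ≈ 2.7
In days: 9591 / 86400 ≈ 0.11

9591 seconds (2.7 hours / 0.11 days)


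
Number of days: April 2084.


Month: April (month 4)
April has 30 days

30 days


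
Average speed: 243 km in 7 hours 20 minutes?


33.1 km/h

Distance: 243 km
Time: 7h 20m = 440 min = 440/60 = 22/3 hours
Speed = 243 ÷ (22/3) = 243 × 3 / 22 = 729/22 ≈ 33.1 km/h


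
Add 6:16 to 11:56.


18:12

Start: 716 minutes from midnight
Add: 376 minutes
Total: 1092 minutes
Hours: 1092 ÷ 60 = 18 remainder 12


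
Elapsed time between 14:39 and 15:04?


0h 25m

End time in minutes: 15×60 + 4 = 904
Start time in minutes: 14×60 + 39 = 879
Difference = 904 - 879 = 25 minutes
= 0 hours 25 minutes


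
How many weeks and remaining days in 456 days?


65 weeks 1 days

Weeks: 456 ÷ 7 = 65 remainder 1


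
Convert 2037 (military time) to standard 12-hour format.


8:37 PM

Hour: 20
20 - 12 = 8 → PM


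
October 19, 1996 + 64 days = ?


Start: October 19, 1996
Add 64 days
October 19 → November 1: 31 - 19 + 1 = 13 days (64 - 13 = 51 left)
November 1 → December 1: 30 - 1 + 1 = 30 days (51 - 30 = 21 left)
December 1 + 21 = December 22, 1996

December 22, 1996


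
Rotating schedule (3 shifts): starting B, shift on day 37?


Shifts: A, B, C
Start: B (index 1)
Day 37: (1 + 37 - 1) mod 3
= 37 mod 3
= 1
Index 1 → shift B

Shift B


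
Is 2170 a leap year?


Rules: divisible by 4 AND (not by 100 OR by 400)
2170 ÷ 4 = 542 remainder 2 → not divisible by 4
Not divisible by 4 → not a leap year

No


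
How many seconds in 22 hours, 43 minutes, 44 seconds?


Hours: 22 × 3600 = 79200
Minutes: 43 × 60 = 2580
Seconds: 44
Total = 79200 + 2580 + 44 = 81824

81824 seconds


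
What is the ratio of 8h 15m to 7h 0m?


33:28 (1.18)

Duration 1: 495 minutes
Duration 2: 420 minutes
Ratio = 495:420
GCD = 15
Simplified = 33:28
As a decimal: 33/28 ≈ 1.18


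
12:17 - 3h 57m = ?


08:20

Start: 737 minutes from midnight
Subtract: 237 minutes
Remaining: 737 - 237 = 500
Hours: 8, Minutes: 20


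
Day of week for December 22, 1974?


Sunday

Zeller's congruence:
q=22, m=12, k=74, j=19
h = (22 + ⌊13×13/5⌋ + 74 + ⌊74/4⌋ + ⌊19/4⌋ - 2×19) mod 7
= (22 + 33 + 74 + 18 + 4 - 38) mod 7
= 113 mod 7 = 1
h=1 → Sunday


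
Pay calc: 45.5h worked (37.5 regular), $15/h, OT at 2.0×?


Regular: 37.5h × $15 = $562.50
Overtime: 45.5 - 37.5 = 8.0h
OT pay: 8.0h × $15 × 2.0 = $240.00
Total = $562.50 + $240.00 = $802.50

$802.50


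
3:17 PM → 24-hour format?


Input: 3:17 PM
PM: 3 + 12 = 15

15:17


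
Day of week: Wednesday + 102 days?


Sunday

Start: Wednesday (index 2)
(2 + 102) mod 7
= 104 mod 7
= 6
Index 6 → Sunday


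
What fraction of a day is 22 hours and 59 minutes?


Total minutes: 22×60 + 59 = 1379
Day = 24×60 = 1440 minutes
Fraction = 1379/1440 ≈ 0.9576
As a percentage: 1379/1440 × 100 ≈ 95.76%

0.9576 (95.76%)


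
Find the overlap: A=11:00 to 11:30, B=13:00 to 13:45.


0 minutes

Meeting A: 660-690 (in minutes from midnight)
Meeting B: 780-825
Overlap start = max(660, 780) = 780
Overlap end = min(690, 825) = 690
Overlap = max(0, 690 - 780) = 0 min


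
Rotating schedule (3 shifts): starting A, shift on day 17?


Shifts: A, B, C
Start: A (index 0)
Day 17: (0 + 17 - 1) mod 3
= 16 mod 3
= 1
Index 1 → shift B

Shift B


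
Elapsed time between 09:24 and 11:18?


1h 54m

End time in minutes: 11×60 + 18 = 678
Start time in minutes: 9×60 + 24 = 564
Difference = 678 - 564 = 114 minutes
= 1 hours 54 minutes


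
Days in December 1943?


Month: December (month 12)
December has 31 days

31 days


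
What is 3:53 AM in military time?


Input: 3:53 AM
AM hour stays: 3

03:53


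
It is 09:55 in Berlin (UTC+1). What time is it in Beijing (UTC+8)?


16:55

Time difference = UTC+8 - UTC+1 = +7 hours
New hour = (9 + 7) mod 24
= 16 mod 24 = 16
Minutes unchanged → 16:55


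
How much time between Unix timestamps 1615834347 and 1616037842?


Difference = 1616037842 - 1615834347 = 203495 seconds
In hours: 203495 / 3600 ≈ 56.5
In days: 203495 / 86400 ≈ 2.36

203495 seconds (56.5 hours / 2.36 days)


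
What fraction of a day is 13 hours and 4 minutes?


0.5444 (54.44%)

Total minutes: 13×60 + 4 = 784
Day = 24×60 = 1440 minutes
Fraction = 784/1440 ≈ 0.5444
As a percentage: 784/1440 × 100 ≈ 54.44%


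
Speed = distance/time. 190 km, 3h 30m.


54.3 km/h

Distance: 190 km
Time: 3h 30m = 210 min = 210/60 = 7/2 hours
Speed = 190 ÷ (7/2) = 190 × 2 / 7 = 380/7 ≈ 54.3 km/h


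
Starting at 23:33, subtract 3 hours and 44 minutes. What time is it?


19:49

Start: 1413 minutes from midnight
Subtract: 224 minutes
Remaining: 1413 - 224 = 1189
Hours: 19, Minutes: 49


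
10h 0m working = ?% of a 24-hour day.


Time: 600 minutes
Day: 1440 minutes
Percentage = (600/1440) × 100 ≈ 41.7%

41.7%


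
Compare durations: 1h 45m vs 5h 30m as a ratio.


7:22 (0.32)

Duration 1: 105 minutes
Duration 2: 330 minutes
Ratio = 105:330
GCD = 15
Simplified = 7:22
As a decimal: 7/22 ≈ 0.32


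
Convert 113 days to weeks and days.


Weeks: 113 ÷ 7 = 16 remainder 1

16 weeks 1 days


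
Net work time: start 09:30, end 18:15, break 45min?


8h 0m (480 minutes)

Total time = (18×60+15) - (9×60+30)
= 1095 - 570 = 525 min
Minus break: 525 - 45 = 480 min
= 8h 0m


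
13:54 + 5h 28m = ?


Start: 834 minutes from midnight
Add: 328 minutes
Total: 1162 minutes
Hours: 1162 ÷ 60 = 19 remainder 22

19:22


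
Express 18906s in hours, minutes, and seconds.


Hours: 18906 ÷ 3600 = 5 remainder 906
Minutes: 906 ÷ 60 = 15 remainder 6
Seconds: 6

5h 15m 6s


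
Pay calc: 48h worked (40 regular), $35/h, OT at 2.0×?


Regular: 40h × $35 = $1400.00
Overtime: 48 - 40 = 8h
OT pay: 8h × $35 × 2.0 = $560.00
Total = $1400.00 + $560.00 = $1960.00

$1960.00


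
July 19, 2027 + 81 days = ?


October 8, 2027

Start: July 19, 2027
Add 81 days
July 19 → August 1: 31 - 19 + 1 = 13 days (81 - 13 = 68 left)
August 1 → September 1: 31 - 1 + 1 = 31 days (68 - 31 = 37 left)
September 1 → October 1: 30 - 1 + 1 = 30 days (37 - 30 = 7 left)
October 1 + 7 = October 8, 2027


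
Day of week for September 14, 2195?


Monday

Zeller's congruence:
q=14, m=9, k=95, j=21
h = (14 + ⌊13×10/5⌋ + 95 + ⌊95/4⌋ + ⌊21/4⌋ - 2×21) mod 7
= (14 + 26 + 95 + 23 + 5 - 42) mod 7
= 121 mod 7 = 2
h=2 → Monday


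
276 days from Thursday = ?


Sunday

Start: Thursday (index 3)
(3 + 276) mod 7
= 279 mod 7
= 6
Index 6 → Sunday


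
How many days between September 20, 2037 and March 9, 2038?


From September 20, 2037 to March 9, 2038
Rest of September 2037: 30 - 20 = 10
Full months: October 31, November 30, December 31, January 31, February 2038 28
Days into March 2038: 9
Total = 10 + 31 + 30 + 31 + 31 + 28 + 9 = 170 days

170 days


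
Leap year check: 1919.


No

Rules: divisible by 4 AND (not by 100 OR by 400)
1919 ÷ 4 = 479 remainder 3 → not divisible by 4
Not divisible by 4 → not a leap year


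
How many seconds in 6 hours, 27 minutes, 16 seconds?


Hours: 6 × 3600 = 21600
Minutes: 27 × 60 = 1620
Seconds: 16
Total = 21600 + 1620 + 16 = 23236

23236 seconds


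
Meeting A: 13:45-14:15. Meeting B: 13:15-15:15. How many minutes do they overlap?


30 minutes

Meeting A: 825-855 (in minutes from midnight)
Meeting B: 795-915
Overlap start = max(825, 795) = 825
Overlap end = min(855, 915) = 855
Overlap = max(0, 855 - 825) = 30 min


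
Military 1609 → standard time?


Hour: 16
16 - 12 = 4 → PM

4:09 PM


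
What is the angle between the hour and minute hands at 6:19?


Hour hand = 6×30 + 19×0.5 = 189.5°
Minute hand = 19×6 = 114°
Difference = |189.5 - 114| = 75.5°

75.5°


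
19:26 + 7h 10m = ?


Start: 1166 minutes from midnight
Add: 430 minutes
Total: 1596 minutes
Hours: 1596 ÷ 60 = 26 remainder 36
26 ≥ 24 → 26 - 24 = 2 (next day)

02:36 (next day)


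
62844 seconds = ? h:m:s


Hours: 62844 ÷ 3600 = 17 remainder 1644
Minutes: 1644 ÷ 60 = 27 remainder 24
Seconds: 24

17h 27m 24s


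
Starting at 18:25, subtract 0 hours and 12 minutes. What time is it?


Start: 1105 minutes from midnight
Subtract: 12 minutes
Remaining: 1105 - 12 = 1093
Hours: 18, Minutes: 13

18:13


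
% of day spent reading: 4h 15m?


17.7%

Time: 255 minutes
Day: 1440 minutes
Percentage = (255/1440) × 100 ≈ 17.7%


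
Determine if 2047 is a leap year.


Rules: divisible by 4 AND (not by 100 OR by 400)
2047 ÷ 4 = 511 remainder 3 → not divisible by 4
Not divisible by 4 → not a leap year

No


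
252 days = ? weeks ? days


36 weeks 0 days

Weeks: 252 ÷ 7 = 36 remainder 0


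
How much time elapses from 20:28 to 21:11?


End time in minutes: 21×60 + 11 = 1271
Start time in minutes: 20×60 + 28 = 1228
Difference = 1271 - 1228 = 43 minutes
= 0 hours 43 minutes

0h 43m


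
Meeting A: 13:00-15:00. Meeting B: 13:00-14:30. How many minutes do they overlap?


90 minutes

Meeting A: 780-900 (in minutes from midnight)
Meeting B: 780-870
Overlap start = max(780, 780) = 780
Overlap end = min(900, 870) = 870
Overlap = max(0, 870 - 780) = 90 min


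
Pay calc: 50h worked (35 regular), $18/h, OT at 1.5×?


$1035.00

Regular: 35h × $18 = $630.00
Overtime: 50 - 35 = 15h
OT pay: 15h × $18 × 1.5 = $405.00
Total = $630.00 + $405.00 = $1035.00


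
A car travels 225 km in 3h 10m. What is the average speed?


Distance: 225 km
Time: 3h 10m = 190 min = 190/60 = 19/6 hours
Speed = 225 ÷ (19/6) = 225 × 6 / 19 = 1350/19 ≈ 71.1 km/h

71.1 km/h


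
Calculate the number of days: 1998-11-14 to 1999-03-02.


From November 14, 1998 to March 2, 1999
Rest of November 1998: 30 - 14 = 16
Full months: December 31, January 31, February 1999 28
Days into March 1999: 2
Total = 16 + 31 + 31 + 28 + 2 = 108 days

108 days


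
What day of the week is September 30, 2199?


Monday

Zeller's congruence:
q=30, m=9, k=99, j=21
h = (30 + ⌊13×10/5⌋ + 99 + ⌊99/4⌋ + ⌊21/4⌋ - 2×21) mod 7
= (30 + 26 + 99 + 24 + 5 - 42) mod 7
= 142 mod 7 = 2
h=2 → Monday


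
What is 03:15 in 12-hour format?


3:15 AM

Hour: 3
3 < 12 → AM


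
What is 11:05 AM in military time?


Input: 11:05 AM
AM hour stays: 11

11:05


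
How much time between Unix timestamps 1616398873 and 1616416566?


17693 seconds (4.9 hours / 0.20 days)

Difference = 1616416566 - 1616398873 = 17693 seconds
In hours: 17693 / 3600 ≈ 4.9
In days: 17693 / 86400 ≈ 0.20


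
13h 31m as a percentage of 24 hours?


0.5632 (56.32%)

Total minutes: 13×60 + 31 = 811
Day = 24×60 = 1440 minutes
Fraction = 811/1440 ≈ 0.5632
As a percentage: 811/1440 × 100 ≈ 56.32%


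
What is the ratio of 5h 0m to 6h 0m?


5:6 (0.83)

Duration 1: 300 minutes
Duration 2: 360 minutes
Ratio = 300:360
GCD = 60
Simplified = 5:6
As a decimal: 5/6 ≈ 0.83


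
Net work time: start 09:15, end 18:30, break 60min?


Total time = (18×60+30) - (9×60+15)
= 1110 - 555 = 555 min
Minus break: 555 - 60 = 495 min
= 8h 15m

8h 15m (495 minutes)


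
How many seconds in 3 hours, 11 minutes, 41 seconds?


11501 seconds

Hours: 3 × 3600 = 10800
Minutes: 11 × 60 = 660
Seconds: 41
Total = 10800 + 660 + 41 = 11501


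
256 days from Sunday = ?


Start: Sunday (index 6)
(6 + 256) mod 7
= 262 mod 7
= 3
Index 3 → Thursday

Thursday


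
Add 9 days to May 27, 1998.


Start: May 27, 1998
Add 9 days
May 27 → June 1: 31 - 27 + 1 = 5 days (9 - 5 = 4 left)
June 1 + 4 = June 5, 1998

June 5, 1998


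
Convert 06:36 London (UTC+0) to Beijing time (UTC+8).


Time difference = UTC+8 - UTC+0 = +8 hours
New hour = (6 + 8) mod 24
= 14 mod 24 = 14
Minutes unchanged → 14:36

14:36


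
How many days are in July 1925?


Month: July (month 7)
July has 31 days

31 days


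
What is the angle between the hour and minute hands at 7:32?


Hour hand = 7×30 + 32×0.5 = 226.0°
Minute hand = 32×6 = 192°
Difference = |226.0 - 192| = 34.0°

34.0°


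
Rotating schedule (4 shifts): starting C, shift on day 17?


Shift C

Shifts: A, B, C, D
Start: C (index 2)
Day 17: (2 + 17 - 1) mod 4
= 18 mod 4
= 2
Index 2 → shift C


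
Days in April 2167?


Month: April (month 4)
April has 30 days

30 days


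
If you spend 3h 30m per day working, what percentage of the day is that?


14.6%

Time: 210 minutes
Day: 1440 minutes
Percentage = (210/1440) × 100 ≈ 14.6%


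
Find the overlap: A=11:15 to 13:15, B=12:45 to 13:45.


Meeting A: 675-795 (in minutes from midnight)
Meeting B: 765-825
Overlap start = max(675, 765) = 765
Overlap end = min(795, 825) = 795
Overlap = max(0, 795 - 765) = 30 min

30 minutes


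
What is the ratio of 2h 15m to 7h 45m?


9:31 (0.29)

Duration 1: 135 minutes
Duration 2: 465 minutes
Ratio = 135:465
GCD = 15
Simplified = 9:31
As a decimal: 9/31 ≈ 0.29


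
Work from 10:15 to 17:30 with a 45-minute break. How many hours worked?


Total time = (17×60+30) - (10×60+15)
= 1050 - 615 = 435 min
Minus break: 435 - 45 = 390 min
= 6h 30m

6h 30m (390 minutes)


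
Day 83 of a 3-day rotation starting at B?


Shift C

Shifts: A, B, C
Start: B (index 1)
Day 83: (1 + 83 - 1) mod 3
= 83 mod 3
= 2
Index 2 → shift C


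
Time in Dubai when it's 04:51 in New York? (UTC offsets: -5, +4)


Time difference = UTC+4 - UTC-5 = +9 hours
New hour = (4 + 9) mod 24
= 13 mod 24 = 13
Minutes unchanged → 13:51

13:51


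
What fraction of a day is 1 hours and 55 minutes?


0.0799 (7.99%)

Total minutes: 1×60 + 55 = 115
Day = 24×60 = 1440 minutes
Fraction = 115/1440 ≈ 0.0799
As a percentage: 115/1440 × 100 ≈ 7.99%


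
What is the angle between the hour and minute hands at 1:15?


52.5°

Hour hand = 1×30 + 15×0.5 = 37.5°
Minute hand = 15×6 = 90°
Difference = |37.5 - 90| = 52.5°


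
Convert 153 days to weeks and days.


Weeks: 153 ÷ 7 = 21 remainder 6

21 weeks 6 days


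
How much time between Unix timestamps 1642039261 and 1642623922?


584661 seconds (162.4 hours / 6.77 days)

Difference = 1642623922 - 1642039261 = 584661 seconds
In hours: 584661 / 3600 ≈ 162.4
In days: 584661 / 86400 ≈ 6.77


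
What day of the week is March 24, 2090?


Zeller's congruence:
q=24, m=3, k=90, j=20
h = (24 + ⌊13×4/5⌋ + 90 + ⌊90/4⌋ + ⌊20/4⌋ - 2×20) mod 7
= (24 + 10 + 90 + 22 + 5 - 40) mod 7
= 111 mod 7 = 6
h=6 → Friday

Friday


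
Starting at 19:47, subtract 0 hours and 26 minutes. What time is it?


Start: 1187 minutes from midnight
Subtract: 26 minutes
Remaining: 1187 - 26 = 1161
Hours: 19, Minutes: 21

19:21


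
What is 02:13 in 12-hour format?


Hour: 2
2 < 12 → AM

2:13 AM


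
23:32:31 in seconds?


84751 seconds

Hours: 23 × 3600 = 82800
Minutes: 32 × 60 = 1920
Seconds: 31
Total = 82800 + 1920 + 31 = 84751


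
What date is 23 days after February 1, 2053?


Start: February 1, 2053
Add 23 days
February 1 + 23 = February 24, 2053

February 24, 2053


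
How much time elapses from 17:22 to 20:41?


End time in minutes: 20×60 + 41 = 1241
Start time in minutes: 17×60 + 22 = 1042
Difference = 1241 - 1042 = 199 minutes
= 3 hours 19 minutes

3h 19m


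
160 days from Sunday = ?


Saturday

Start: Sunday (index 6)
(6 + 160) mod 7
= 166 mod 7
= 5
Index 5 → Saturday


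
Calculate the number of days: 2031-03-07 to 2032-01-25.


324 days

From March 7, 2031 to January 25, 2032
Rest of March 2031: 31 - 7 = 24
Full months: April 30, May 31, June 30, July 31, August 31, September 30, October 31, November 30, December 31
Days into January 2032: 25
Total = 24 + 30 + 31 + 30 + 31 + 31 + 30 + 31 + 30 + 31 + 25 = 324 days


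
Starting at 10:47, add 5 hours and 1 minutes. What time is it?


Start: 647 minutes from midnight
Add: 301 minutes
Total: 948 minutes
Hours: 948 ÷ 60 = 15 remainder 48

15:48


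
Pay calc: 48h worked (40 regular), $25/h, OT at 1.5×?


$1300.00

Regular: 40h × $25 = $1000.00
Overtime: 48 - 40 = 8h
OT pay: 8h × $25 × 1.5 = $300.00
Total = $1000.00 + $300.00 = $1300.00


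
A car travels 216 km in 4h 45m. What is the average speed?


Distance: 216 km
Time: 4h 45m = 285 min = 285/60 = 19/4 hours
Speed = 216 ÷ (19/4) = 216 × 4 / 19 = 864/19 ≈ 45.5 km/h

45.5 km/h


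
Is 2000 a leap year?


Rules: divisible by 4 AND (not by 100 OR by 400)
2000 ÷ 4 = 500 exactly → divisible by 4
2000 ÷ 100 = 20 exactly → divisible by 100
2000 ÷ 400 = 5 exactly → divisible by 400
Divisible by 400 → leap year

Yes


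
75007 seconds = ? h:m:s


20h 50m 7s

Hours: 75007 ÷ 3600 = 20 remainder 3007
Minutes: 3007 ÷ 60 = 50 remainder 7
Seconds: 7


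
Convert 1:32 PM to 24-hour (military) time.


Input: 1:32 PM
PM: 1 + 12 = 13

13:32


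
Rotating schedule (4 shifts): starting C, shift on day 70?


Shift D

Shifts: A, B, C, D
Start: C (index 2)
Day 70: (2 + 70 - 1) mod 4
= 71 mod 4
= 3
Index 3 → shift D


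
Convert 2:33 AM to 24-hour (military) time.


Input: 2:33 AM
AM hour stays: 2

02:33


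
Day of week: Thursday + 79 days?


Start: Thursday (index 3)
(3 + 79) mod 7
= 82 mod 7
= 5
Index 5 → Saturday

Saturday


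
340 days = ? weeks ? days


Weeks: 340 ÷ 7 = 48 remainder 4

48 weeks 4 days


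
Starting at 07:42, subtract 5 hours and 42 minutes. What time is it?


02:00

Start: 462 minutes from midnight
Subtract: 342 minutes
Remaining: 462 - 342 = 120
Hours: 2, Minutes: 0


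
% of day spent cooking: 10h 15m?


42.7%

Time: 615 minutes
Day: 1440 minutes
Percentage = (615/1440) × 100 ≈ 42.7%


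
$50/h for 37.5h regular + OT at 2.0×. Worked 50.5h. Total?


$3175.00

Regular: 37.5h × $50 = $1875.00
Overtime: 50.5 - 37.5 = 13.0h
OT pay: 13.0h × $50 × 2.0 = $1300.00
Total = $1875.00 + $1300.00 = $3175.00


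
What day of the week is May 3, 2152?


Wednesday

Zeller's congruence:
q=3, m=5, k=52, j=21
h = (3 + ⌊13×6/5⌋ + 52 + ⌊52/4⌋ + ⌊21/4⌋ - 2×21) mod 7
= (3 + 15 + 52 + 13 + 5 - 42) mod 7
= 46 mod 7 = 4
h=4 → Wednesday


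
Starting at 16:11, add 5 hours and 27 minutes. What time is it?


21:38

Start: 971 minutes from midnight
Add: 327 minutes
Total: 1298 minutes
Hours: 1298 ÷ 60 = 21 remainder 38


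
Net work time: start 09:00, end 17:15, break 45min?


7h 30m (450 minutes)

Total time = (17×60+15) - (9×60+0)
= 1035 - 540 = 495 min
Minus break: 495 - 45 = 450 min
= 7h 30m


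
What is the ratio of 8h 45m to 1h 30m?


Duration 1: 525 minutes
Duration 2: 90 minutes
Ratio = 525:90
GCD = 15
Simplified = 35:6
As a decimal: 35/6 ≈ 5.83

35:6 (5.83)


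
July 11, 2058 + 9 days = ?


Start: July 11, 2058
Add 9 days
July 11 + 9 = July 20, 2058

July 20, 2058


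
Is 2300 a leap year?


No

Rules: divisible by 4 AND (not by 100 OR by 400)
2300 ÷ 4 = 575 exactly → divisible by 4
2300 ÷ 100 = 23 exactly → divisible by 100
2300 ÷ 400 = 5 remainder 300 → not divisible by 400
Divisible by 100 but not by 400 → not a leap year


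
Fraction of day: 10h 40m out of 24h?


0.4444 (44.44%)

Total minutes: 10×60 + 40 = 640
Day = 24×60 = 1440 minutes
Fraction = 640/1440 ≈ 0.4444
As a percentage: 640/1440 × 100 ≈ 44.44%


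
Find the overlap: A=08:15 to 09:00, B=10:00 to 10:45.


0 minutes

Meeting A: 495-540 (in minutes from midnight)
Meeting B: 600-645
Overlap start = max(495, 600) = 600
Overlap end = min(540, 645) = 540
Overlap = max(0, 540 - 600) = 0 min


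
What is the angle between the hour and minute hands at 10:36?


102.0°

Hour hand = 10×30 + 36×0.5 = 318.0°
Minute hand = 36×6 = 216°
Difference = |318.0 - 216| = 102.0°


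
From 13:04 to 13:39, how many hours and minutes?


End time in minutes: 13×60 + 39 = 819
Start time in minutes: 13×60 + 4 = 784
Difference = 819 - 784 = 35 minutes
= 0 hours 35 minutes

0h 35m


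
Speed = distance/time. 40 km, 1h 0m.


40.0 km/h

Distance: 40 km
Time: 1 hours
Speed = 40 / 1 = 40.0 km/h


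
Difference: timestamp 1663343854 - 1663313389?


30465 seconds (8.5 hours / 0.35 days)

Difference = 1663343854 - 1663313389 = 30465 seconds
In hours: 30465 / 3600 ≈ 8.5
In days: 30465 / 86400 ≈ 0.35


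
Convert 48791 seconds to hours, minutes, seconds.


13h 33m 11s

Hours: 48791 ÷ 3600 = 13 remainder 1991
Minutes: 1991 ÷ 60 = 33 remainder 11
Seconds: 11


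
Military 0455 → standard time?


4:55 AM

Hour: 4
4 < 12 → AM


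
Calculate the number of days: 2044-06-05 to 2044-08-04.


60 days

From June 5, 2044 to August 4, 2044
Rest of June 2044: 30 - 5 = 25
Full months: July 31
Days into August 2044: 4
Total = 25 + 31 + 4 = 60 days


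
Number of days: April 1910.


30 days

Month: April (month 4)
April has 30 days


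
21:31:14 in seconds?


77474 seconds

Hours: 21 × 3600 = 75600
Minutes: 31 × 60 = 1860
Seconds: 14
Total = 75600 + 1860 + 14 = 77474


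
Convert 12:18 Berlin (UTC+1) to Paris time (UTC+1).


12:18

Time difference = UTC+1 - UTC+1 = +0 hours
New hour = (12 + 0) mod 24
= 12 mod 24 = 12
Minutes unchanged → 12:18


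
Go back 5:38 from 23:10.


Start: 1390 minutes from midnight
Subtract: 338 minutes
Remaining: 1390 - 338 = 1052
Hours: 17, Minutes: 32

17:32


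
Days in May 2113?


31 days

Month: May (month 5)
May has 31 days


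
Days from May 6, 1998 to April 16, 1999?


From May 6, 1998 to April 16, 1999
Rest of May 1998: 31 - 6 = 25
Full months: June 30, July 31, August 31, September 30, October 31, November 30, December 31, January 31, February 1999 28, March 31
Days into April 1999: 16
Total = 25 + 30 + 31 + 31 + 30 + 31 + 30 + 31 + 31 + 28 + 31 + 16 = 345 days

345 days


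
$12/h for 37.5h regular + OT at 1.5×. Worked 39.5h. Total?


Regular: 37.5h × $12 = $450.00
Overtime: 39.5 - 37.5 = 2.0h
OT pay: 2.0h × $12 × 1.5 = $36.00
Total = $450.00 + $36.00 = $486.00

$486.00


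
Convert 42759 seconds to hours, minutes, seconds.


11h 52m 39s

Hours: 42759 ÷ 3600 = 11 remainder 3159
Minutes: 3159 ÷ 60 = 52 remainder 39
Seconds: 39


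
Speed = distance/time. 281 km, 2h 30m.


Distance: 281 km
Time: 2h 30m = 150 min = 150/60 = 5/2 hours
Speed = 281 ÷ (5/2) = 281 × 2 / 5 = 562/5 = 112.4 km/h

112.4 km/h


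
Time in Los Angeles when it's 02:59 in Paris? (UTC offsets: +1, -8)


Time difference = UTC-8 - UTC+1 = -9 hours
New hour = (2 -9) mod 24
= -7 mod 24 = 17
Minutes unchanged → 17:59; -7 < 0 → previous day

17:59 (previous day)


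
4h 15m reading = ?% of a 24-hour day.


17.7%

Time: 255 minutes
Day: 1440 minutes
Percentage = (255/1440) × 100 ≈ 17.7%


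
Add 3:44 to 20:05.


23:49

Start: 1205 minutes from midnight
Add: 224 minutes
Total: 1429 minutes
Hours: 1429 ÷ 60 = 23 remainder 49


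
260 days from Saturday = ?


Sunday

Start: Saturday (index 5)
(5 + 260) mod 7
= 265 mod 7
= 6
Index 6 → Sunday


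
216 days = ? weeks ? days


30 weeks 6 days

Weeks: 216 ÷ 7 = 30 remainder 6


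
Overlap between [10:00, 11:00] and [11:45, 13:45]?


0 minutes

Meeting A: 600-660 (in minutes from midnight)
Meeting B: 705-825
Overlap start = max(600, 705) = 705
Overlap end = min(660, 825) = 660
Overlap = max(0, 660 - 705) = 0 min


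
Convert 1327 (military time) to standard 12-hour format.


1:27 PM

Hour: 13
13 - 12 = 1 → PM


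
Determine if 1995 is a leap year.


No

Rules: divisible by 4 AND (not by 100 OR by 400)
1995 ÷ 4 = 498 remainder 3 → not divisible by 4
Not divisible by 4 → not a leap year


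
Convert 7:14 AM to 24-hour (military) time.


07:14

Input: 7:14 AM
AM hour stays: 7


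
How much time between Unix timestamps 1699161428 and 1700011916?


Difference = 1700011916 - 1699161428 = 850488 seconds
In hours: 850488 / 3600 ≈ 236.2
In days: 850488 / 86400 ≈ 9.84

850488 seconds (236.2 hours / 9.84 days)


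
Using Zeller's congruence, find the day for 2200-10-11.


Zeller's congruence:
q=11, m=10, k=0, j=22
h = (11 + ⌊13×11/5⌋ + 0 + ⌊0/4⌋ + ⌊22/4⌋ - 2×22) mod 7
= (11 + 28 + 0 + 0 + 5 - 44) mod 7
= 0 mod 7 = 0
h=0 → Saturday

Saturday


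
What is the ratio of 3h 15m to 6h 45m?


Duration 1: 195 minutes
Duration 2: 405 minutes
Ratio = 195:405
GCD = 15
Simplified = 13:27
As a decimal: 13/27 ≈ 0.48

13:27 (0.48)


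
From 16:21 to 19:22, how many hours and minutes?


End time in minutes: 19×60 + 22 = 1162
Start time in minutes: 16×60 + 21 = 981
Difference = 1162 - 981 = 181 minutes
= 3 hours 1 minutes

3h 1m


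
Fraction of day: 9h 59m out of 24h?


0.4160 (41.60%)

Total minutes: 9×60 + 59 = 599
Day = 24×60 = 1440 minutes
Fraction = 599/1440 ≈ 0.4160
As a percentage: 599/1440 × 100 ≈ 41.60%


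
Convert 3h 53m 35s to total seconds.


14015 seconds

Hours: 3 × 3600 = 10800
Minutes: 53 × 60 = 3180
Seconds: 35
Total = 10800 + 3180 + 35 = 14015


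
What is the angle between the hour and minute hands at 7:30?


45.0°

Hour hand = 7×30 + 30×0.5 = 225.0°
Minute hand = 30×6 = 180°
Difference = |225.0 - 180| = 45.0°


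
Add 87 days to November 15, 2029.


Start: November 15, 2029
Add 87 days
November 15 → December 1: 30 - 15 + 1 = 16 days (87 - 16 = 71 left)
December 1 → January 1: 31 - 1 + 1 = 31 days (71 - 31 = 40 left)
January 1 → February 1: 31 - 1 + 1 = 31 days (40 - 31 = 9 left)
February 1 + 9 = February 10, 2030

February 10, 2030


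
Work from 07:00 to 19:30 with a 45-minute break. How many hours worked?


11h 45m (705 minutes)

Total time = (19×60+30) - (7×60+0)
= 1170 - 420 = 750 min
Minus break: 750 - 45 = 705 min
= 11h 45m


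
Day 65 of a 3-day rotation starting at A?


Shift B

Shifts: A, B, C
Start: A (index 0)
Day 65: (0 + 65 - 1) mod 3
= 64 mod 3
= 1
Index 1 → shift B


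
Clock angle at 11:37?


Hour hand = 11×30 + 37×0.5 = 348.5°
Minute hand = 37×6 = 222°
Difference = |348.5 - 222| = 126.5°

126.5°


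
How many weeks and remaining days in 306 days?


Weeks: 306 ÷ 7 = 43 remainder 5

43 weeks 5 days


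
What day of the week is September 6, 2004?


Zeller's congruence:
q=6, m=9, k=4, j=20
h = (6 + ⌊13×10/5⌋ + 4 + ⌊4/4⌋ + ⌊20/4⌋ - 2×20) mod 7
= (6 + 26 + 4 + 1 + 5 - 40) mod 7
= 2 mod 7 = 2
h=2 → Monday

Monday


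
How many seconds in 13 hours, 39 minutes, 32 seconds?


49172 seconds

Hours: 13 × 3600 = 46800
Minutes: 39 × 60 = 2340
Seconds: 32
Total = 46800 + 2340 + 32 = 49172


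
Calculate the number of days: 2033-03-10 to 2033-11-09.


244 days

From March 10, 2033 to November 9, 2033
Rest of March 2033: 31 - 10 = 21
Full months: April 30, May 31, June 30, July 31, August 31, September 30, October 31
Days into November 2033: 9
Total = 21 + 30 + 31 + 30 + 31 + 31 + 30 + 31 + 9 = 244 days


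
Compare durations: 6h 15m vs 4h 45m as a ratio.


Duration 1: 375 minutes
Duration 2: 285 minutes
Ratio = 375:285
GCD = 15
Simplified = 25:19
As a decimal: 25/19 ≈ 1.32

25:19 (1.32)


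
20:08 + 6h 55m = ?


03:03 (next day)

Start: 1208 minutes from midnight
Add: 415 minutes
Total: 1623 minutes
Hours: 1623 ÷ 60 = 27 remainder 3
27 ≥ 24 → 27 - 24 = 3 (next day)


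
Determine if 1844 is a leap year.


Rules: divisible by 4 AND (not by 100 OR by 400)
1844 ÷ 4 = 461 exactly → divisible by 4
1844 ÷ 100 = 18 remainder 44 → not divisible by 100
Divisible by 4 but not by 100 → leap year

Yes


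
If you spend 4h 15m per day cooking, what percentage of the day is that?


Time: 255 minutes
Day: 1440 minutes
Percentage = (255/1440) × 100 ≈ 17.7%

17.7%


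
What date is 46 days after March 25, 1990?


Start: March 25, 1990
Add 46 days
March 25 → April 1: 31 - 25 + 1 = 7 days (46 - 7 = 39 left)
April 1 → May 1: 30 - 1 + 1 = 30 days (39 - 30 = 9 left)
May 1 + 9 = May 10, 1990

May 10, 1990


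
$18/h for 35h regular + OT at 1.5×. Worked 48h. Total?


$981.00

Regular: 35h × $18 = $630.00
Overtime: 48 - 35 = 13h
OT pay: 13h × $18 × 1.5 = $351.00
Total = $630.00 + $351.00 = $981.00


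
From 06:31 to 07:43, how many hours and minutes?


1h 12m

End time in minutes: 7×60 + 43 = 463
Start time in minutes: 6×60 + 31 = 391
Difference = 463 - 391 = 72 minutes
= 1 hours 12 minutes


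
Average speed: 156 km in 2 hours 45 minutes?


Distance: 156 km
Time: 2h 45m = 165 min = 165/60 = 11/4 hours
Speed = 156 ÷ (11/4) = 156 × 4 / 11 = 624/11 ≈ 56.7 km/h

56.7 km/h


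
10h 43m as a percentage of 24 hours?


Total minutes: 10×60 + 43 = 643
Day = 24×60 = 1440 minutes
Fraction = 643/1440 ≈ 0.4465
As a percentage: 643/1440 × 100 ≈ 44.65%

0.4465 (44.65%)


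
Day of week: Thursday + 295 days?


Start: Thursday (index 3)
(3 + 295) mod 7
= 298 mod 7
= 4
Index 4 → Friday

Friday


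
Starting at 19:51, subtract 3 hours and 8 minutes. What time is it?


16:43

Start: 1191 minutes from midnight
Subtract: 188 minutes
Remaining: 1191 - 188 = 1003
Hours: 16, Minutes: 43
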